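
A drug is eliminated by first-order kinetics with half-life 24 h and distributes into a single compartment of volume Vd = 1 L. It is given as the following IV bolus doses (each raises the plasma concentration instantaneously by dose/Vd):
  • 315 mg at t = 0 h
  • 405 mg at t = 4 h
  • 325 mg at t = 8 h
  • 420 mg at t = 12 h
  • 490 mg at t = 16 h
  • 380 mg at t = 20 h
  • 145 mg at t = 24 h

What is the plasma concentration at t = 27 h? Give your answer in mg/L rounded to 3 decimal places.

1612.988 mg/L

k = ln 2 / 24 = 0.02888 per h
Dose 1 (315 mg at t=0 h): 315·exp(−0.02888·27) = 144.428 mg/L
Dose 2 (405 mg at t=4 h): 405·exp(−0.02888·23) = 208.434 mg/L
Dose 3 (325 mg at t=8 h): 325·exp(−0.02888·19) = 187.745 mg/L
Dose 4 (420 mg at t=12 h): 420·exp(−0.02888·15) = 272.336 mg/L
Dose 5 (490 mg at t=16 h): 490·exp(−0.02888·11) = 356.635 mg/L
Dose 6 (380 mg at t=20 h): 380·exp(−0.02888·7) = 310.444 mg/L
Dose 7 (145 mg at t=24 h): 145·exp(−0.02888·3) = 132.966 mg/L
C(27) = 144.428 + 208.434 + 187.745 + 272.336 + 356.635 + 310.444 + 132.966 = 1612.988 mg/L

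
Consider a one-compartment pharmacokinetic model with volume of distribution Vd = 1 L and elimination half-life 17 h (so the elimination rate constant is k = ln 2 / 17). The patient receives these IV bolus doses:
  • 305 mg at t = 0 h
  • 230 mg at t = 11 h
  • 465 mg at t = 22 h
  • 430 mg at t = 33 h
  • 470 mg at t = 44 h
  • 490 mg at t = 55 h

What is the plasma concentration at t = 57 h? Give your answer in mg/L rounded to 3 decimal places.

k = ln 2 / 17 = 0.04077 per h
Dose 1 (305 mg at t=0 h): 305·exp(−0.04077·57) = 29.851 mg/L
Dose 2 (230 mg at t=11 h): 230·exp(−0.04077·46) = 35.251 mg/L
Dose 3 (465 mg at t=22 h): 465·exp(−0.04077·35) = 111.605 mg/L
Dose 4 (430 mg at t=33 h): 430·exp(−0.04077·24) = 161.616 mg/L
Dose 5 (470 mg at t=44 h): 470·exp(−0.04077·13) = 276.629 mg/L
Dose 6 (490 mg at t=55 h): 490·exp(−0.04077·2) = 451.628 mg/L
C(57) = 29.851 + 35.251 + 111.605 + 161.616 + 276.629 + 451.628 = 1066.582 mg/L

1066.582 mg/L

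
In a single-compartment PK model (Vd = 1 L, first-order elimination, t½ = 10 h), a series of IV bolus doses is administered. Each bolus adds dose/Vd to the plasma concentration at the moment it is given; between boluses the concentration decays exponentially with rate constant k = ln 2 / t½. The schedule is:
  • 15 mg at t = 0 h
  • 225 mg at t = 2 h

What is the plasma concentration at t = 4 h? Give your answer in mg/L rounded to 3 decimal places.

207.242 mg/L

k = ln 2 / 10 = 0.06931 per h
Dose 1 (15 mg at t=0 h): 15·exp(−0.06931·4) = 11.368 mg/L
Dose 2 (225 mg at t=2 h): 225·exp(−0.06931·2) = 195.874 mg/L
C(4) = 11.368 + 195.874 = 207.242 mg/L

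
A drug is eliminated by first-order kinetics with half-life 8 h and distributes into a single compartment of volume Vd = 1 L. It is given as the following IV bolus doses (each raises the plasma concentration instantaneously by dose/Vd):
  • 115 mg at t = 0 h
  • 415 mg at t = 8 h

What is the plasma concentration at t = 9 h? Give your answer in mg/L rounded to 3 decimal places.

433.284 mg/L

k = ln 2 / 8 = 0.08664 per h
Dose 1 (115 mg at t=0 h): 115·exp(−0.08664·9) = 52.728 mg/L
Dose 2 (415 mg at t=8 h): 415·exp(−0.08664·1) = 380.557 mg/L
C(9) = 52.728 + 380.557 = 433.284 mg/L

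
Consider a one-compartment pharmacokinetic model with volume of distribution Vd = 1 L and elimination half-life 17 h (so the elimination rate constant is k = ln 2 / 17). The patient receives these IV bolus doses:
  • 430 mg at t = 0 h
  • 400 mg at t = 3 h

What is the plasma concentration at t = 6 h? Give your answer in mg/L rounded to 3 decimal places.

690.630 mg/L

k = ln 2 / 17 = 0.04077 per h
Dose 1 (430 mg at t=0 h): 430·exp(−0.04077·6) = 336.684 mg/L
Dose 2 (400 mg at t=3 h): 400·exp(−0.04077·3) = 353.946 mg/L
C(6) = 336.684 + 353.946 = 690.630 mg/L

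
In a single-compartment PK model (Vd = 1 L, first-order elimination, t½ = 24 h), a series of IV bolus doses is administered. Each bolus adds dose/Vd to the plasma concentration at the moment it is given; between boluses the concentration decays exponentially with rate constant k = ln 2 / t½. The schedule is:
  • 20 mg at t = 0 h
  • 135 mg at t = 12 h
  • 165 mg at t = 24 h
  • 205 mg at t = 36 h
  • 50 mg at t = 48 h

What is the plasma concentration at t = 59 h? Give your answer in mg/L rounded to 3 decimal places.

240.319 mg/L

k = ln 2 / 24 = 0.02888 per h
Dose 1 (20 mg at t=0 h): 20·exp(−0.02888·59) = 3.639 mg/L
Dose 2 (135 mg at t=12 h): 135·exp(−0.02888·47) = 34.739 mg/L
Dose 3 (165 mg at t=24 h): 165·exp(−0.02888·35) = 60.046 mg/L
Dose 4 (205 mg at t=36 h): 205·exp(−0.02888·23) = 105.503 mg/L
Dose 5 (50 mg at t=48 h): 50·exp(−0.02888·11) = 36.391 mg/L
C(59) = 3.639 + 34.739 + 60.046 + 105.503 + 36.391 = 240.319 mg/L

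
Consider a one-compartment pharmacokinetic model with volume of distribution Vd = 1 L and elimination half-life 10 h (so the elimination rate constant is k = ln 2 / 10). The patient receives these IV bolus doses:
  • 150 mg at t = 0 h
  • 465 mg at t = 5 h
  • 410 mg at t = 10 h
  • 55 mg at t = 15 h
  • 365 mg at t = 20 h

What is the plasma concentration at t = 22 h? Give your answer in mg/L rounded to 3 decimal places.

k = ln 2 / 10 = 0.06931 per h
Dose 1 (150 mg at t=0 h): 150·exp(−0.06931·22) = 32.646 mg/L
Dose 2 (465 mg at t=5 h): 465·exp(−0.06931·17) = 143.121 mg/L
Dose 3 (410 mg at t=10 h): 410·exp(−0.06931·12) = 178.463 mg/L
Dose 4 (55 mg at t=15 h): 55·exp(−0.06931·7) = 33.856 mg/L
Dose 5 (365 mg at t=20 h): 365·exp(−0.06931·2) = 317.751 mg/L
C(22) = 32.646 + 143.121 + 178.463 + 33.856 + 317.751 = 705.836 mg/L

705.836 mg/L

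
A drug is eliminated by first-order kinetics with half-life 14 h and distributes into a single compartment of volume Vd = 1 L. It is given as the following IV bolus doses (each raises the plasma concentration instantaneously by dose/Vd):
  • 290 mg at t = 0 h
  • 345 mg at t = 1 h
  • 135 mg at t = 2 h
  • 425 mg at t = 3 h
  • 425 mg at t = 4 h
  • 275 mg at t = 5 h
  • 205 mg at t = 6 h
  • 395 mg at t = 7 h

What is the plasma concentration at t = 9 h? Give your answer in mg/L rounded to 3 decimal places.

k = ln 2 / 14 = 0.04951 per h
Dose 1 (290 mg at t=0 h): 290·exp(−0.04951·9) = 185.729 mg/L
Dose 2 (345 mg at t=1 h): 345·exp(−0.04951·8) = 232.168 mg/L
Dose 3 (135 mg at t=2 h): 135·exp(−0.04951·7) = 95.459 mg/L
Dose 4 (425 mg at t=3 h): 425·exp(−0.04951·6) = 315.774 mg/L
Dose 5 (425 mg at t=4 h): 425·exp(−0.04951·5) = 331.801 mg/L
Dose 6 (275 mg at t=5 h): 275·exp(−0.04951·4) = 225.592 mg/L
Dose 7 (205 mg at t=6 h): 205·exp(−0.04951·3) = 176.704 mg/L
Dose 8 (395 mg at t=7 h): 395·exp(−0.04951·2) = 357.761 mg/L
C(9) = 185.729 + 232.168 + 95.459 + 315.774 + 331.801 + 225.592 + 176.704 + 357.761 = 1920.988 mg/L

1920.988 mg/L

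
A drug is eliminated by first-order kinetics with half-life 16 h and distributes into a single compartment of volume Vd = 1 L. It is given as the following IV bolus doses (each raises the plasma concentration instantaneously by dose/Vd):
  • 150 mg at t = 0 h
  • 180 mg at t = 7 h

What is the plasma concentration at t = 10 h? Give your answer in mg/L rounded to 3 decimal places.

k = ln 2 / 16 = 0.04332 per h
Dose 1 (150 mg at t=0 h): 150·exp(−0.04332·10) = 97.263 mg/L
Dose 2 (180 mg at t=7 h): 180·exp(−0.04332·3) = 158.063 mg/L
C(10) = 97.263 + 158.063 = 255.326 mg/L

255.326 mg/L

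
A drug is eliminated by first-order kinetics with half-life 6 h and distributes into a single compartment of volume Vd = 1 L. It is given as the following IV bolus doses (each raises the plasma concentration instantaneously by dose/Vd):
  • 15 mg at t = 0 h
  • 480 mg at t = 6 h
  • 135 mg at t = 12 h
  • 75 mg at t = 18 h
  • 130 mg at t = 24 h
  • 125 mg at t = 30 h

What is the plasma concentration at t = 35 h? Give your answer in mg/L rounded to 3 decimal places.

143.728 mg/L

k = ln 2 / 6 = 0.11552 per h
Dose 1 (15 mg at t=0 h): 15·exp(−0.11552·35) = 0.263 mg/L
Dose 2 (480 mg at t=6 h): 480·exp(−0.11552·29) = 16.837 mg/L
Dose 3 (135 mg at t=12 h): 135·exp(−0.11552·23) = 9.471 mg/L
Dose 4 (75 mg at t=18 h): 75·exp(−0.11552·17) = 10.523 mg/L
Dose 5 (130 mg at t=24 h): 130·exp(−0.11552·11) = 36.480 mg/L
Dose 6 (125 mg at t=30 h): 125·exp(−0.11552·5) = 70.154 mg/L
C(35) = 0.263 + 16.837 + 9.471 + 10.523 + 36.480 + 70.154 = 143.728 mg/L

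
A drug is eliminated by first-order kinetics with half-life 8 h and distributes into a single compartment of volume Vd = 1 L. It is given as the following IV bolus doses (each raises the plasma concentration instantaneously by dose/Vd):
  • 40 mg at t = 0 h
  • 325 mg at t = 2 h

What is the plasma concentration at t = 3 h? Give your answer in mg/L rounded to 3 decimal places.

328.871 mg/L

k = ln 2 / 8 = 0.08664 per h
Dose 1 (40 mg at t=0 h): 40·exp(−0.08664·3) = 30.844 mg/L
Dose 2 (325 mg at t=2 h): 325·exp(−0.08664·1) = 298.026 mg/L
C(3) = 30.844 + 298.026 = 328.871 mg/L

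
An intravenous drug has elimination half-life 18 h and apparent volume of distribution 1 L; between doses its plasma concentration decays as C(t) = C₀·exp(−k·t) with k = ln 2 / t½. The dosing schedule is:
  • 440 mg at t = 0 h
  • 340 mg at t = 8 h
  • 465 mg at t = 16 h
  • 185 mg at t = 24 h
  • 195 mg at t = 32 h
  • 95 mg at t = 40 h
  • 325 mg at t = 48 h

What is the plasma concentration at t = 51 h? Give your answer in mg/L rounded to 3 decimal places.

758.427 mg/L

k = ln 2 / 18 = 0.03851 per h
Dose 1 (440 mg at t=0 h): 440·exp(−0.03851·51) = 61.735 mg/L
Dose 2 (340 mg at t=8 h): 340·exp(−0.03851·43) = 64.916 mg/L
Dose 3 (465 mg at t=16 h): 465·exp(−0.03851·35) = 120.814 mg/L
Dose 4 (185 mg at t=24 h): 185·exp(−0.03851·27) = 65.407 mg/L
Dose 5 (195 mg at t=32 h): 195·exp(−0.03851·19) = 93.817 mg/L
Dose 6 (95 mg at t=40 h): 95·exp(−0.03851·11) = 62.196 mg/L
Dose 7 (325 mg at t=48 h): 325·exp(−0.03851·3) = 289.542 mg/L
C(51) = 61.735 + 64.916 + 120.814 + 65.407 + 93.817 + 62.196 + 289.542 = 758.427 mg/L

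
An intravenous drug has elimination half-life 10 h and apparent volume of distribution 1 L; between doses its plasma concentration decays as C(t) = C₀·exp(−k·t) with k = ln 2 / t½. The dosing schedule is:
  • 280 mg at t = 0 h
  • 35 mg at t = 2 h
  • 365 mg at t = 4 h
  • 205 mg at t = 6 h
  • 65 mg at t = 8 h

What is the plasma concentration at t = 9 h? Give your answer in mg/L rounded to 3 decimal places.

656.846 mg/L

k = ln 2 / 10 = 0.06931 per h
Dose 1 (280 mg at t=0 h): 280·exp(−0.06931·9) = 150.048 mg/L
Dose 2 (35 mg at t=2 h): 35·exp(−0.06931·7) = 21.545 mg/L
Dose 3 (365 mg at t=4 h): 365·exp(−0.06931·5) = 258.094 mg/L
Dose 4 (205 mg at t=6 h): 205·exp(−0.06931·3) = 166.512 mg/L
Dose 5 (65 mg at t=8 h): 65·exp(−0.06931·1) = 60.647 mg/L
C(9) = 150.048 + 21.545 + 258.094 + 166.512 + 60.647 = 656.846 mg/L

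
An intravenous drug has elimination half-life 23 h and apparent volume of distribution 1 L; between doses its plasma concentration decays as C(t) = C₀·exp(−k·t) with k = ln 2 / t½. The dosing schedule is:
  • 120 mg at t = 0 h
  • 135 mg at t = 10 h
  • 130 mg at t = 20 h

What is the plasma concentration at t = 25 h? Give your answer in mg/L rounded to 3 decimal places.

254.209 mg/L

k = ln 2 / 23 = 0.03014 per h
Dose 1 (120 mg at t=0 h): 120·exp(−0.03014·25) = 56.490 mg/L
Dose 2 (135 mg at t=10 h): 135·exp(−0.03014·15) = 85.903 mg/L
Dose 3 (130 mg at t=20 h): 130·exp(−0.03014·5) = 111.816 mg/L
C(25) = 56.490 + 85.903 + 111.816 = 254.209 mg/L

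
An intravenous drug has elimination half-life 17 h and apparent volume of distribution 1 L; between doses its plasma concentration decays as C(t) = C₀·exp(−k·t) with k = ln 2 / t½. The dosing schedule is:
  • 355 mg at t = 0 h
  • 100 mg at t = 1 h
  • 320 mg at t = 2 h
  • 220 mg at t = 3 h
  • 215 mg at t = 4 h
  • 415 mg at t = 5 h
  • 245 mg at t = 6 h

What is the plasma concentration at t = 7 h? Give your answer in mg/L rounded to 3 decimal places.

1600.987 mg/L

k = ln 2 / 17 = 0.04077 per h
Dose 1 (355 mg at t=0 h): 355·exp(−0.04077·7) = 266.855 mg/L
Dose 2 (100 mg at t=1 h): 100·exp(−0.04077·6) = 78.299 mg/L
Dose 3 (320 mg at t=2 h): 320·exp(−0.04077·5) = 260.983 mg/L
Dose 4 (220 mg at t=3 h): 220·exp(−0.04077·4) = 186.893 mg/L
Dose 5 (215 mg at t=4 h): 215·exp(−0.04077·3) = 190.246 mg/L
Dose 6 (415 mg at t=5 h): 415·exp(−0.04077·2) = 382.501 mg/L
Dose 7 (245 mg at t=6 h): 245·exp(−0.04077·1) = 235.211 mg/L
C(7) = 266.855 + 78.299 + 260.983 + 186.893 + 190.246 + 382.501 + 235.211 = 1600.987 mg/L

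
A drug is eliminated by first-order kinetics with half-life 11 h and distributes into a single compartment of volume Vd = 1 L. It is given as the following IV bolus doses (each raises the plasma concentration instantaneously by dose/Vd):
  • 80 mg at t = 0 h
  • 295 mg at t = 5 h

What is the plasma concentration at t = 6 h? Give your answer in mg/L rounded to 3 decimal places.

k = ln 2 / 11 = 0.06301 per h
Dose 1 (80 mg at t=0 h): 80·exp(−0.06301·6) = 54.814 mg/L
Dose 2 (295 mg at t=5 h): 295·exp(−0.06301·1) = 276.985 mg/L
C(6) = 54.814 + 276.985 = 331.799 mg/L

331.799 mg/L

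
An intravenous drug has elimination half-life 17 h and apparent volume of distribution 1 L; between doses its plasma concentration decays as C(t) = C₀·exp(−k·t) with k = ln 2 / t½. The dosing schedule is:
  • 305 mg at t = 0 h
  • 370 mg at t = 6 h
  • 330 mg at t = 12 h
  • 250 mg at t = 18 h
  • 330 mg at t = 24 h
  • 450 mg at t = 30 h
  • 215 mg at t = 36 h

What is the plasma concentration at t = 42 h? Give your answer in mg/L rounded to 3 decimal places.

933.991 mg/L

k = ln 2 / 17 = 0.04077 per h
Dose 1 (305 mg at t=0 h): 305·exp(−0.04077·42) = 55.027 mg/L
Dose 2 (370 mg at t=6 h): 370·exp(−0.04077·36) = 85.256 mg/L
Dose 3 (330 mg at t=12 h): 330·exp(−0.04077·30) = 97.115 mg/L
Dose 4 (250 mg at t=18 h): 250·exp(−0.04077·24) = 93.963 mg/L
Dose 5 (330 mg at t=24 h): 330·exp(−0.04077·18) = 158.408 mg/L
Dose 6 (450 mg at t=30 h): 450·exp(−0.04077·12) = 275.880 mg/L
Dose 7 (215 mg at t=36 h): 215·exp(−0.04077·6) = 168.342 mg/L
C(42) = 55.027 + 85.256 + 97.115 + 93.963 + 158.408 + 275.880 + 168.342 = 933.991 mg/L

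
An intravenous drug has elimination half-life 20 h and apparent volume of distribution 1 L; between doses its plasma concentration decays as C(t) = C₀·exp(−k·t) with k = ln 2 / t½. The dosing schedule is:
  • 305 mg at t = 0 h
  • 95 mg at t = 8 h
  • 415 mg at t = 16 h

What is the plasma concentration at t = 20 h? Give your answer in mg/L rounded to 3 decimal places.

k = ln 2 / 20 = 0.03466 per h
Dose 1 (305 mg at t=0 h): 305·exp(−0.03466·20) = 152.500 mg/L
Dose 2 (95 mg at t=8 h): 95·exp(−0.03466·12) = 62.677 mg/L
Dose 3 (415 mg at t=16 h): 415·exp(−0.03466·4) = 361.278 mg/L
C(20) = 152.500 + 62.677 + 361.278 = 576.455 mg/L

576.455 mg/L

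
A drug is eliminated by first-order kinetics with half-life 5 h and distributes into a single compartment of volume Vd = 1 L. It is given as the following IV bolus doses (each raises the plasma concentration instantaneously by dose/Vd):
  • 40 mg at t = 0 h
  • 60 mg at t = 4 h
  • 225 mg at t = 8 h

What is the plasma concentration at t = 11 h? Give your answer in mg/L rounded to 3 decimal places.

179.886 mg/L

k = ln 2 / 5 = 0.13863 per h
Dose 1 (40 mg at t=0 h): 40·exp(−0.13863·11) = 8.706 mg/L
Dose 2 (60 mg at t=4 h): 60·exp(−0.13863·7) = 22.736 mg/L
Dose 3 (225 mg at t=8 h): 225·exp(−0.13863·3) = 148.445 mg/L
C(11) = 8.706 + 22.736 + 148.445 = 179.886 mg/L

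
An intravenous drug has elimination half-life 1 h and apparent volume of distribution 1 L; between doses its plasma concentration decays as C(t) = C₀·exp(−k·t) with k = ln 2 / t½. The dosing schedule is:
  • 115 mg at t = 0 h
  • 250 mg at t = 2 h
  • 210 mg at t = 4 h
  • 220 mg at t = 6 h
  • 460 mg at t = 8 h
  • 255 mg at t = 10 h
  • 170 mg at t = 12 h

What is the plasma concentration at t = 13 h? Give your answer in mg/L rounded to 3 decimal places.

133.515 mg/L

k = ln 2 / 1 = 0.69315 per h
Dose 1 (115 mg at t=0 h): 115·exp(−0.69315·13) = 0.014 mg/L
Dose 2 (250 mg at t=2 h): 250·exp(−0.69315·11) = 0.122 mg/L
Dose 3 (210 mg at t=4 h): 210·exp(−0.69315·9) = 0.410 mg/L
Dose 4 (220 mg at t=6 h): 220·exp(−0.69315·7) = 1.719 mg/L
Dose 5 (460 mg at t=8 h): 460·exp(−0.69315·5) = 14.375 mg/L
Dose 6 (255 mg at t=10 h): 255·exp(−0.69315·3) = 31.875 mg/L
Dose 7 (170 mg at t=12 h): 170·exp(−0.69315·1) = 85.000 mg/L
C(13) = 0.014 + 0.122 + 0.410 + 1.719 + 14.375 + 31.875 + 85.000 = 133.515 mg/L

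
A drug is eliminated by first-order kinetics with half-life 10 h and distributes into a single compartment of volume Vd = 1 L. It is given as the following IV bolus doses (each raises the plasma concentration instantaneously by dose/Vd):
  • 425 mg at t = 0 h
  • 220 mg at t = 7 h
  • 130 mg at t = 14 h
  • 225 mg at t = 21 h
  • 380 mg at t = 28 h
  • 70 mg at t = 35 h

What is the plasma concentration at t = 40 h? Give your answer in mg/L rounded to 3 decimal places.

k = ln 2 / 10 = 0.06931 per h
Dose 1 (425 mg at t=0 h): 425·exp(−0.06931·40) = 26.562 mg/L
Dose 2 (220 mg at t=7 h): 220·exp(−0.06931·33) = 22.337 mg/L
Dose 3 (130 mg at t=14 h): 130·exp(−0.06931·26) = 21.442 mg/L
Dose 4 (225 mg at t=21 h): 225·exp(−0.06931·19) = 60.287 mg/L
Dose 5 (380 mg at t=28 h): 380·exp(−0.06931·12) = 165.405 mg/L
Dose 6 (70 mg at t=35 h): 70·exp(−0.06931·5) = 49.497 mg/L
C(40) = 26.562 + 22.337 + 21.442 + 60.287 + 165.405 + 49.497 = 345.531 mg/L

345.531 mg/L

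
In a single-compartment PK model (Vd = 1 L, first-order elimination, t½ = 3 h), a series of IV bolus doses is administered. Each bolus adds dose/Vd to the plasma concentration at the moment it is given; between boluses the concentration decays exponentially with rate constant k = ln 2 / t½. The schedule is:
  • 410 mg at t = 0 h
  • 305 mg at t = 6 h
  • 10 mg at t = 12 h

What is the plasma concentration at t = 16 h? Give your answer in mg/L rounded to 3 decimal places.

k = ln 2 / 3 = 0.23105 per h
Dose 1 (410 mg at t=0 h): 410·exp(−0.23105·16) = 10.169 mg/L
Dose 2 (305 mg at t=6 h): 305·exp(−0.23105·10) = 30.260 mg/L
Dose 3 (10 mg at t=12 h): 10·exp(−0.23105·4) = 3.969 mg/L
C(16) = 10.169 + 30.260 + 3.969 = 44.398 mg/L

44.398 mg/L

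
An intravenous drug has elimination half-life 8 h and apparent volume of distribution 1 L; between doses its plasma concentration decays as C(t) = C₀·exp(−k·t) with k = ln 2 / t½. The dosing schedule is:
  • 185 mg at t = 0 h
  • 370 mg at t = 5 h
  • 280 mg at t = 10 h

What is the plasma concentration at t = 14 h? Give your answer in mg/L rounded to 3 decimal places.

k = ln 2 / 8 = 0.08664 per h
Dose 1 (185 mg at t=0 h): 185·exp(−0.08664·14) = 55.001 mg/L
Dose 2 (370 mg at t=5 h): 370·exp(−0.08664·9) = 169.646 mg/L
Dose 3 (280 mg at t=10 h): 280·exp(−0.08664·4) = 197.990 mg/L
C(14) = 55.001 + 169.646 + 197.990 = 422.636 mg/L

422.636 mg/L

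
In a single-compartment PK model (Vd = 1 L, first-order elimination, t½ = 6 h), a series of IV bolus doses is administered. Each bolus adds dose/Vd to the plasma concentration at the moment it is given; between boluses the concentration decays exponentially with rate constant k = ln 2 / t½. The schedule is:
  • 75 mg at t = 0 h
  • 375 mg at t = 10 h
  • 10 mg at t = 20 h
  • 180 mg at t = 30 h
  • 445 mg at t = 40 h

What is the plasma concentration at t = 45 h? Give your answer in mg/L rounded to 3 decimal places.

289.116 mg/L

k = ln 2 / 6 = 0.11552 per h
Dose 1 (75 mg at t=0 h): 75·exp(−0.11552·45) = 0.414 mg/L
Dose 2 (375 mg at t=10 h): 375·exp(−0.11552·35) = 6.577 mg/L
Dose 3 (10 mg at t=20 h): 10·exp(−0.11552·25) = 0.557 mg/L
Dose 4 (180 mg at t=30 h): 180·exp(−0.11552·15) = 31.820 mg/L
Dose 5 (445 mg at t=40 h): 445·exp(−0.11552·5) = 249.748 mg/L
C(45) = 0.414 + 6.577 + 0.557 + 31.820 + 249.748 = 289.116 mg/L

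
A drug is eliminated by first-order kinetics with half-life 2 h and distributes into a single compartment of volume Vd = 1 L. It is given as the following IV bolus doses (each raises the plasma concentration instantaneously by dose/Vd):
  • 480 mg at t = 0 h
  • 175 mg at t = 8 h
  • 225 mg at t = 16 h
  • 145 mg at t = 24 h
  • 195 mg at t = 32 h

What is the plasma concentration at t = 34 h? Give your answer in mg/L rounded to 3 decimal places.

k = ln 2 / 2 = 0.34657 per h
Dose 1 (480 mg at t=0 h): 480·exp(−0.34657·34) = 0.004 mg/L
Dose 2 (175 mg at t=8 h): 175·exp(−0.34657·26) = 0.021 mg/L
Dose 3 (225 mg at t=16 h): 225·exp(−0.34657·18) = 0.439 mg/L
Dose 4 (145 mg at t=24 h): 145·exp(−0.34657·10) = 4.531 mg/L
Dose 5 (195 mg at t=32 h): 195·exp(−0.34657·2) = 97.500 mg/L
C(34) = 0.004 + 0.021 + 0.439 + 4.531 + 97.500 = 102.496 mg/L

102.496 mg/L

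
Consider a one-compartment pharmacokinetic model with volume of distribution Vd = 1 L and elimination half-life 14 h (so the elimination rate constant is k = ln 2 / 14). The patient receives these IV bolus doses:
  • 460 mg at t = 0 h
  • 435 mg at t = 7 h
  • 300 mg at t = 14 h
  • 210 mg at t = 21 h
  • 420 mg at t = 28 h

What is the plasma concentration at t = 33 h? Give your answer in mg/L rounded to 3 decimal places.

k = ln 2 / 14 = 0.04951 per h
Dose 1 (460 mg at t=0 h): 460·exp(−0.04951·33) = 89.782 mg/L
Dose 2 (435 mg at t=7 h): 435·exp(−0.04951·26) = 120.070 mg/L
Dose 3 (300 mg at t=14 h): 300·exp(−0.04951·19) = 117.106 mg/L
Dose 4 (210 mg at t=21 h): 210·exp(−0.04951·12) = 115.929 mg/L
Dose 5 (420 mg at t=28 h): 420·exp(−0.04951·5) = 327.898 mg/L
C(33) = 89.782 + 120.070 + 117.106 + 115.929 + 327.898 = 770.785 mg/L

770.785 mg/L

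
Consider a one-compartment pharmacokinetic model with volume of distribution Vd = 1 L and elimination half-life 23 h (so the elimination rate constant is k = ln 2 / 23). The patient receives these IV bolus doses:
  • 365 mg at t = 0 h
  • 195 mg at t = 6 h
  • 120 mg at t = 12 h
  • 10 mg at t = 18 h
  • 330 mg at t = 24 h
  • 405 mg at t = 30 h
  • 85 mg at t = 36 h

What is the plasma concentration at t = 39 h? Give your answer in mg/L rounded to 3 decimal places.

k = ln 2 / 23 = 0.03014 per h
Dose 1 (365 mg at t=0 h): 365·exp(−0.03014·39) = 112.681 mg/L
Dose 2 (195 mg at t=6 h): 195·exp(−0.03014·33) = 72.131 mg/L
Dose 3 (120 mg at t=12 h): 120·exp(−0.03014·27) = 53.186 mg/L
Dose 4 (10 mg at t=18 h): 10·exp(−0.03014·21) = 5.311 mg/L
Dose 5 (330 mg at t=24 h): 330·exp(−0.03014·15) = 209.986 mg/L
Dose 6 (405 mg at t=30 h): 405·exp(−0.03014·9) = 308.788 mg/L
Dose 7 (85 mg at t=36 h): 85·exp(−0.03014·3) = 77.652 mg/L
C(39) = 112.681 + 72.131 + 53.186 + 5.311 + 209.986 + 308.788 + 77.652 = 839.735 mg/L

839.735 mg/L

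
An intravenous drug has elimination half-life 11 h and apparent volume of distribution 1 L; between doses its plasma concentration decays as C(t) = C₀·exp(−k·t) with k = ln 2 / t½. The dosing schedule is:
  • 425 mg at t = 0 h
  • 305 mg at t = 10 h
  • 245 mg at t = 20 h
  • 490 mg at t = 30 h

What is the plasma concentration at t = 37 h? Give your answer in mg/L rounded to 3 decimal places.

496.098 mg/L

k = ln 2 / 11 = 0.06301 per h
Dose 1 (425 mg at t=0 h): 425·exp(−0.06301·37) = 41.289 mg/L
Dose 2 (305 mg at t=10 h): 305·exp(−0.06301·27) = 55.643 mg/L
Dose 3 (245 mg at t=20 h): 245·exp(−0.06301·17) = 83.934 mg/L
Dose 4 (490 mg at t=30 h): 490·exp(−0.06301·7) = 315.233 mg/L
C(37) = 41.289 + 55.643 + 83.934 + 315.233 = 496.098 mg/L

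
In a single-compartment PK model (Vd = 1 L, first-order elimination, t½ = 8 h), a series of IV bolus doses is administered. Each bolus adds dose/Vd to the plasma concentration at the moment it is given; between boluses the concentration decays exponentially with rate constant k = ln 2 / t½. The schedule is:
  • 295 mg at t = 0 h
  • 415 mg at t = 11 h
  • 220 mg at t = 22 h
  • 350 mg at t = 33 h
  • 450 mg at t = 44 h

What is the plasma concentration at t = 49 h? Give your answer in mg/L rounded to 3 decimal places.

k = ln 2 / 8 = 0.08664 per h
Dose 1 (295 mg at t=0 h): 295·exp(−0.08664·49) = 4.227 mg/L
Dose 2 (415 mg at t=11 h): 415·exp(−0.08664·38) = 15.423 mg/L
Dose 3 (220 mg at t=22 h): 220·exp(−0.08664·27) = 21.205 mg/L
Dose 4 (350 mg at t=33 h): 350·exp(−0.08664·16) = 87.500 mg/L
Dose 5 (450 mg at t=44 h): 450·exp(−0.08664·5) = 291.789 mg/L
C(49) = 4.227 + 15.423 + 21.205 + 87.500 + 291.789 = 420.144 mg/L

420.144 mg/L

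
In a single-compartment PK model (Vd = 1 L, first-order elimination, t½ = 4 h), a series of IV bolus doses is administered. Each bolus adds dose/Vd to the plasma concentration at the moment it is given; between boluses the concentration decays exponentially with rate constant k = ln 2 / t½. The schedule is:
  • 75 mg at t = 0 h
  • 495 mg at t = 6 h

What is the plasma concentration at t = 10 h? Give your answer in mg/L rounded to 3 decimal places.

k = ln 2 / 4 = 0.17329 per h
Dose 1 (75 mg at t=0 h): 75·exp(−0.17329·10) = 13.258 mg/L
Dose 2 (495 mg at t=6 h): 495·exp(−0.17329·4) = 247.500 mg/L
C(10) = 13.258 + 247.500 = 260.758 mg/L

260.758 mg/L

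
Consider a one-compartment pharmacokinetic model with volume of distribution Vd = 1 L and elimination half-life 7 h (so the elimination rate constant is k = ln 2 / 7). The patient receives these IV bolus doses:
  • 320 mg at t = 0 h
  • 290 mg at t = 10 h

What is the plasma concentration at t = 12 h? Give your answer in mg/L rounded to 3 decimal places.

335.418 mg/L

k = ln 2 / 7 = 0.09902 per h
Dose 1 (320 mg at t=0 h): 320·exp(−0.09902·12) = 97.521 mg/L
Dose 2 (290 mg at t=10 h): 290·exp(−0.09902·2) = 237.897 mg/L
C(12) = 97.521 + 237.897 = 335.418 mg/L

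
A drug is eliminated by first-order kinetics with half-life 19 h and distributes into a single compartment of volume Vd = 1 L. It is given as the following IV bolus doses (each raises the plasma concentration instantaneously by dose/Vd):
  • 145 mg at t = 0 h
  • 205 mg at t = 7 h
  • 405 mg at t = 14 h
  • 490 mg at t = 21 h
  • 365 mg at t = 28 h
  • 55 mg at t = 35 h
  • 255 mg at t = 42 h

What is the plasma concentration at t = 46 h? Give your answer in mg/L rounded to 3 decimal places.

k = ln 2 / 19 = 0.03648 per h
Dose 1 (145 mg at t=0 h): 145·exp(−0.03648·46) = 27.074 mg/L
Dose 2 (205 mg at t=7 h): 205·exp(−0.03648·39) = 49.414 mg/L
Dose 3 (405 mg at t=14 h): 405·exp(−0.03648·32) = 126.025 mg/L
Dose 4 (490 mg at t=21 h): 490·exp(−0.03648·25) = 196.836 mg/L
Dose 5 (365 mg at t=28 h): 365·exp(−0.03648·18) = 189.281 mg/L
Dose 6 (55 mg at t=35 h): 55·exp(−0.03648·11) = 36.820 mg/L
Dose 7 (255 mg at t=42 h): 255·exp(−0.03648·4) = 220.377 mg/L
C(46) = 27.074 + 49.414 + 126.025 + 196.836 + 189.281 + 36.820 + 220.377 = 845.827 mg/L

845.827 mg/L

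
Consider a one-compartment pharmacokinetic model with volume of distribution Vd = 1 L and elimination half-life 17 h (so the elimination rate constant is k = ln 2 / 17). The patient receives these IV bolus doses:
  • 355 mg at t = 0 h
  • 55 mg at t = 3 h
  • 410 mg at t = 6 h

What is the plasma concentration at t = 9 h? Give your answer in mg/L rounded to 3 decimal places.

651.816 mg/L

k = ln 2 / 17 = 0.04077 per h
Dose 1 (355 mg at t=0 h): 355·exp(−0.04077·9) = 245.957 mg/L
Dose 2 (55 mg at t=3 h): 55·exp(−0.04077·6) = 43.064 mg/L
Dose 3 (410 mg at t=6 h): 410·exp(−0.04077·3) = 362.795 mg/L
C(9) = 245.957 + 43.064 + 362.795 = 651.816 mg/L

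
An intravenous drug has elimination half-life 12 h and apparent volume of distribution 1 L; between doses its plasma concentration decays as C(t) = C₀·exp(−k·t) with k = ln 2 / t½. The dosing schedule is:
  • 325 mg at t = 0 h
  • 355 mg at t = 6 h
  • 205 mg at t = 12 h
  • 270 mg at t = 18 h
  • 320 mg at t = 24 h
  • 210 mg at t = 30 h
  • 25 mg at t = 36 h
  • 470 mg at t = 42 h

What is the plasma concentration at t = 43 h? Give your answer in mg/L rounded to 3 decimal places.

k = ln 2 / 12 = 0.05776 per h
Dose 1 (325 mg at t=0 h): 325·exp(−0.05776·43) = 27.114 mg/L
Dose 2 (355 mg at t=6 h): 355·exp(−0.05776·37) = 41.884 mg/L
Dose 3 (205 mg at t=12 h): 205·exp(−0.05776·31) = 34.205 mg/L
Dose 4 (270 mg at t=18 h): 270·exp(−0.05776·25) = 63.712 mg/L
Dose 5 (320 mg at t=24 h): 320·exp(−0.05776·19) = 106.787 mg/L
Dose 6 (210 mg at t=30 h): 210·exp(−0.05776·13) = 99.107 mg/L
Dose 7 (25 mg at t=36 h): 25·exp(−0.05776·7) = 16.685 mg/L
Dose 8 (470 mg at t=42 h): 470·exp(−0.05776·1) = 443.621 mg/L
C(43) = 27.114 + 41.884 + 34.205 + 63.712 + 106.787 + 99.107 + 16.685 + 443.621 = 833.116 mg/L

833.116 mg/L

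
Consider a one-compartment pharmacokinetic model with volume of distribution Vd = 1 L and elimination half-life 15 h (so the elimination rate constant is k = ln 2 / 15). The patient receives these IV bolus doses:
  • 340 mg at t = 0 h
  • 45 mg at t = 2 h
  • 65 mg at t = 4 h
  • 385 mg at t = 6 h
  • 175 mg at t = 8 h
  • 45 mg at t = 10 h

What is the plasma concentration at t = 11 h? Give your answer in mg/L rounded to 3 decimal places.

k = ln 2 / 15 = 0.04621 per h
Dose 1 (340 mg at t=0 h): 340·exp(−0.04621·11) = 204.514 mg/L
Dose 2 (45 mg at t=2 h): 45·exp(−0.04621·9) = 29.689 mg/L
Dose 3 (65 mg at t=4 h): 65·exp(−0.04621·7) = 47.036 mg/L
Dose 4 (385 mg at t=6 h): 385·exp(−0.04621·5) = 305.575 mg/L
Dose 5 (175 mg at t=8 h): 175·exp(−0.04621·3) = 152.346 mg/L
Dose 6 (45 mg at t=10 h): 45·exp(−0.04621·1) = 42.968 mg/L
C(11) = 204.514 + 29.689 + 47.036 + 305.575 + 152.346 + 42.968 = 782.128 mg/L

782.128 mg/L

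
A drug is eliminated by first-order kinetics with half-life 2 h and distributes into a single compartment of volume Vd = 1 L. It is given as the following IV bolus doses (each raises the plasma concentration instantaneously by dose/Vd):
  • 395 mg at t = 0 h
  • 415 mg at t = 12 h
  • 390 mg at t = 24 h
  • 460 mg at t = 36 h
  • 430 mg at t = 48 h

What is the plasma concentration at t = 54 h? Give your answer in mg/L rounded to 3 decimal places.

k = ln 2 / 2 = 0.34657 per h
Dose 1 (395 mg at t=0 h): 395·exp(−0.34657·54) = 0.000 mg/L
Dose 2 (415 mg at t=12 h): 415·exp(−0.34657·42) = 0.000 mg/L
Dose 3 (390 mg at t=24 h): 390·exp(−0.34657·30) = 0.012 mg/L
Dose 4 (460 mg at t=36 h): 460·exp(−0.34657·18) = 0.898 mg/L
Dose 5 (430 mg at t=48 h): 430·exp(−0.34657·6) = 53.750 mg/L
C(54) = 0.000 + 0.000 + 0.012 + 0.898 + 53.750 = 54.661 mg/L

54.661 mg/L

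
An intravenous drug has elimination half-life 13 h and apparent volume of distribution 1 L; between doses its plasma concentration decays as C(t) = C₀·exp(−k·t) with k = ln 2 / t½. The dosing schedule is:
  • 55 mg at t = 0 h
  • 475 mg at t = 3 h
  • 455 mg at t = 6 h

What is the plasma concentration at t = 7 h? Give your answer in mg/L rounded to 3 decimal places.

853.011 mg/L

k = ln 2 / 13 = 0.05332 per h
Dose 1 (55 mg at t=0 h): 55·exp(−0.05332·7) = 37.868 mg/L
Dose 2 (475 mg at t=3 h): 475·exp(−0.05332·4) = 383.768 mg/L
Dose 3 (455 mg at t=6 h): 455·exp(−0.05332·1) = 431.375 mg/L
C(7) = 37.868 + 383.768 + 431.375 = 853.011 mg/L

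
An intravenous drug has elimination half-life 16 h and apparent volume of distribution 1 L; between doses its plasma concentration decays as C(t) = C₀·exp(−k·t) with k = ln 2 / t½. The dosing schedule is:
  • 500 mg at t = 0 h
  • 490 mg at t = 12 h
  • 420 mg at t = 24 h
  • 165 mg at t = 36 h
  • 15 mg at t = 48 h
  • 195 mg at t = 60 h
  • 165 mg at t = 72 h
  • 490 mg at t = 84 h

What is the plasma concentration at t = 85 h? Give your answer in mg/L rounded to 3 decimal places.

k = ln 2 / 16 = 0.04332 per h
Dose 1 (500 mg at t=0 h): 500·exp(−0.04332·85) = 12.582 mg/L
Dose 2 (490 mg at t=12 h): 490·exp(−0.04332·73) = 20.737 mg/L
Dose 3 (420 mg at t=24 h): 420·exp(−0.04332·61) = 29.893 mg/L
Dose 4 (165 mg at t=36 h): 165·exp(−0.04332·49) = 19.751 mg/L
Dose 5 (15 mg at t=48 h): 15·exp(−0.04332·37) = 3.020 mg/L
Dose 6 (195 mg at t=60 h): 195·exp(−0.04332·25) = 66.020 mg/L
Dose 7 (165 mg at t=72 h): 165·exp(−0.04332·13) = 93.950 mg/L
Dose 8 (490 mg at t=84 h): 490·exp(−0.04332·1) = 469.226 mg/L
C(85) = 12.582 + 20.737 + 29.893 + 19.751 + 3.020 + 66.020 + 93.950 + 469.226 = 715.178 mg/L

715.178 mg/L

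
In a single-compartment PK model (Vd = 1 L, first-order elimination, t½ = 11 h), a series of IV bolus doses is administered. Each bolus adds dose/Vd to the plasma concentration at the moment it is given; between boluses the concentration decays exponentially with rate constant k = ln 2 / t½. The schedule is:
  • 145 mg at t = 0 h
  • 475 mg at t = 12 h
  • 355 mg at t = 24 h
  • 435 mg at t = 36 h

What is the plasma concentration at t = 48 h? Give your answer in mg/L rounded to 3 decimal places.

k = ln 2 / 11 = 0.06301 per h
Dose 1 (145 mg at t=0 h): 145·exp(−0.06301·48) = 7.043 mg/L
Dose 2 (475 mg at t=12 h): 475·exp(−0.06301·36) = 49.148 mg/L
Dose 3 (355 mg at t=24 h): 355·exp(−0.06301·24) = 78.241 mg/L
Dose 4 (435 mg at t=36 h): 435·exp(−0.06301·12) = 204.217 mg/L
C(48) = 7.043 + 49.148 + 78.241 + 204.217 = 338.650 mg/L

338.650 mg/L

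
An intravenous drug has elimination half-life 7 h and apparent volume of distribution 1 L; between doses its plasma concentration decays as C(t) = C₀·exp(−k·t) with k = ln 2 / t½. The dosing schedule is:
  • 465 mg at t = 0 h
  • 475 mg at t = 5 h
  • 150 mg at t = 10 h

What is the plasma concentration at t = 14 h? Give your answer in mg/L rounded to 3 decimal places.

412.022 mg/L

k = ln 2 / 7 = 0.09902 per h
Dose 1 (465 mg at t=0 h): 465·exp(−0.09902·14) = 116.250 mg/L
Dose 2 (475 mg at t=5 h): 475·exp(−0.09902·9) = 194.830 mg/L
Dose 3 (150 mg at t=10 h): 150·exp(−0.09902·4) = 100.943 mg/L
C(14) = 116.250 + 194.830 + 100.943 = 412.022 mg/L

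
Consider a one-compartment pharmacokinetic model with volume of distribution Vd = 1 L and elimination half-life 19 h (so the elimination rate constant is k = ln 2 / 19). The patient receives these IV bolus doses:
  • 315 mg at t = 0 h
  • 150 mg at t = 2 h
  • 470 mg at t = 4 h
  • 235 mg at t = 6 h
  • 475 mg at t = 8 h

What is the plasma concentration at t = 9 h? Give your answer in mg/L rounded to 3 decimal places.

k = ln 2 / 19 = 0.03648 per h
Dose 1 (315 mg at t=0 h): 315·exp(−0.03648·9) = 226.839 mg/L
Dose 2 (150 mg at t=2 h): 150·exp(−0.03648·7) = 116.194 mg/L
Dose 3 (470 mg at t=4 h): 470·exp(−0.03648·5) = 391.633 mg/L
Dose 4 (235 mg at t=6 h): 235·exp(−0.03648·3) = 210.638 mg/L
Dose 5 (475 mg at t=8 h): 475·exp(−0.03648·1) = 457.984 mg/L
C(9) = 226.839 + 116.194 + 391.633 + 210.638 + 457.984 = 1403.288 mg/L

1403.288 mg/L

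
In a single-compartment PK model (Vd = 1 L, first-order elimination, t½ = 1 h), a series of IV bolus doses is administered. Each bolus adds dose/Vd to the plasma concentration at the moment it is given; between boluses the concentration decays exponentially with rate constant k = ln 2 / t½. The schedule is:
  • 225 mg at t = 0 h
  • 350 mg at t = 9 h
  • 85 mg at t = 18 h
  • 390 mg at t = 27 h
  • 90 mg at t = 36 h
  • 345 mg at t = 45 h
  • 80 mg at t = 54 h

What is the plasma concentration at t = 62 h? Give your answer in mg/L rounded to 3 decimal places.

0.315 mg/L

k = ln 2 / 1 = 0.69315 per h
Dose 1 (225 mg at t=0 h): 225·exp(−0.69315·62) = 0.000 mg/L
Dose 2 (350 mg at t=9 h): 350·exp(−0.69315·53) = 0.000 mg/L
Dose 3 (85 mg at t=18 h): 85·exp(−0.69315·44) = 0.000 mg/L
Dose 4 (390 mg at t=27 h): 390·exp(−0.69315·35) = 0.000 mg/L
Dose 5 (90 mg at t=36 h): 90·exp(−0.69315·26) = 0.000 mg/L
Dose 6 (345 mg at t=45 h): 345·exp(−0.69315·17) = 0.003 mg/L
Dose 7 (80 mg at t=54 h): 80·exp(−0.69315·8) = 0.313 mg/L
C(62) = 0.000 + 0.000 + 0.000 + 0.000 + 0.000 + 0.003 + 0.313 = 0.315 mg/L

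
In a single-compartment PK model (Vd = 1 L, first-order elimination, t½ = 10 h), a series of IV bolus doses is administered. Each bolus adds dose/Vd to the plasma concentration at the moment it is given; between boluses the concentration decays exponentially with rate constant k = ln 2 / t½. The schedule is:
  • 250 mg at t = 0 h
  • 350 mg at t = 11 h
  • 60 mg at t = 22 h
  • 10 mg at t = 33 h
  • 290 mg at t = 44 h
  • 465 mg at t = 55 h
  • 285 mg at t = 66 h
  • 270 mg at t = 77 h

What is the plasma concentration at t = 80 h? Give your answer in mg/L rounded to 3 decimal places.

k = ln 2 / 10 = 0.06931 per h
Dose 1 (250 mg at t=0 h): 250·exp(−0.06931·80) = 0.977 mg/L
Dose 2 (350 mg at t=11 h): 350·exp(−0.06931·69) = 2.931 mg/L
Dose 3 (60 mg at t=22 h): 60·exp(−0.06931·58) = 1.077 mg/L
Dose 4 (10 mg at t=33 h): 10·exp(−0.06931·47) = 0.385 mg/L
Dose 5 (290 mg at t=44 h): 290·exp(−0.06931·36) = 23.916 mg/L
Dose 6 (465 mg at t=55 h): 465·exp(−0.06931·25) = 82.201 mg/L
Dose 7 (285 mg at t=66 h): 285·exp(−0.06931·14) = 107.995 mg/L
Dose 8 (270 mg at t=77 h): 270·exp(−0.06931·3) = 219.308 mg/L
C(80) = 0.977 + 2.931 + 1.077 + 0.385 + 23.916 + 82.201 + 107.995 + 219.308 = 438.789 mg/L

438.789 mg/L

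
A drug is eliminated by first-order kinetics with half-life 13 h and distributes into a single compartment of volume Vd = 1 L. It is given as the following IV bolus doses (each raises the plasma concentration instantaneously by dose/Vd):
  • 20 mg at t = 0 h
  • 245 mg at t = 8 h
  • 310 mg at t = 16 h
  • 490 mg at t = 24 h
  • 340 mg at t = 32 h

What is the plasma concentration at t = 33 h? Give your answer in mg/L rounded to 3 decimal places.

k = ln 2 / 13 = 0.05332 per h
Dose 1 (20 mg at t=0 h): 20·exp(−0.05332·33) = 3.443 mg/L
Dose 2 (245 mg at t=8 h): 245·exp(−0.05332·25) = 64.604 mg/L
Dose 3 (310 mg at t=16 h): 310·exp(−0.05332·17) = 125.230 mg/L
Dose 4 (490 mg at t=24 h): 490·exp(−0.05332·9) = 303.243 mg/L
Dose 5 (340 mg at t=32 h): 340·exp(−0.05332·1) = 322.346 mg/L
C(33) = 3.443 + 64.604 + 125.230 + 303.243 + 322.346 = 818.866 mg/L

818.866 mg/L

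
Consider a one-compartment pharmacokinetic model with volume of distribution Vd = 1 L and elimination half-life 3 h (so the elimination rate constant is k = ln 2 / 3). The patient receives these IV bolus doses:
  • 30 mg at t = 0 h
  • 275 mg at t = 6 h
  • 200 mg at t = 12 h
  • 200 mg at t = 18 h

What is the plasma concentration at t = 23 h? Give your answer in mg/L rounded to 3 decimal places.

k = ln 2 / 3 = 0.23105 per h
Dose 1 (30 mg at t=0 h): 30·exp(−0.23105·23) = 0.148 mg/L
Dose 2 (275 mg at t=6 h): 275·exp(−0.23105·17) = 5.414 mg/L
Dose 3 (200 mg at t=12 h): 200·exp(−0.23105·11) = 15.749 mg/L
Dose 4 (200 mg at t=18 h): 200·exp(−0.23105·5) = 62.996 mg/L
C(23) = 0.148 + 5.414 + 15.749 + 62.996 = 84.306 mg/L

84.306 mg/L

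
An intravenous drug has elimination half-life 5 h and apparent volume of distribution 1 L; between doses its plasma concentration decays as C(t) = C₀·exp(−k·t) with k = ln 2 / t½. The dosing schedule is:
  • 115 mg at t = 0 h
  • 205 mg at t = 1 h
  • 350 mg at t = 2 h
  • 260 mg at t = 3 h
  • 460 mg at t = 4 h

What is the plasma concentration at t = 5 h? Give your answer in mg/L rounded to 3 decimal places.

1003.652 mg/L

k = ln 2 / 5 = 0.13863 per h
Dose 1 (115 mg at t=0 h): 115·exp(−0.13863·5) = 57.500 mg/L
Dose 2 (205 mg at t=1 h): 205·exp(−0.13863·4) = 117.742 mg/L
Dose 3 (350 mg at t=2 h): 350·exp(−0.13863·3) = 230.914 mg/L
Dose 4 (260 mg at t=3 h): 260·exp(−0.13863·2) = 197.043 mg/L
Dose 5 (460 mg at t=4 h): 460·exp(−0.13863·1) = 400.453 mg/L
C(5) = 57.500 + 117.742 + 230.914 + 197.043 + 400.453 = 1003.652 mg/L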